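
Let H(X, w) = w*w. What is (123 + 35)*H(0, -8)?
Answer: 10112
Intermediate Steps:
H(X, w) = w²
(123 + 35)*H(0, -8) = (123 + 35)*(-8)² = 158*64 = 10112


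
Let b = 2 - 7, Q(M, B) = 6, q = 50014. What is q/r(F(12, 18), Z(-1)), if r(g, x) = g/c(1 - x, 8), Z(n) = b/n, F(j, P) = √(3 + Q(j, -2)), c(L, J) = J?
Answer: 400112/3 ≈ 1.3337e+5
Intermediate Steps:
b = -5
F(j, P) = 3 (F(j, P) = √(3 + 6) = √9 = 3)
Z(n) = -5/n
r(g, x) = g/8
q/r(F(12, 18), Z(-1)) = 50014/(((⅛)*3)) = 50014/(3/8) = 50014*(8/3) = 400112/3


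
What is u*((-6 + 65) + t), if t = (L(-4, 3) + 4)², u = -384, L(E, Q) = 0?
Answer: -28800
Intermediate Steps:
t = 16 (t = (0 + 4)² = 4² = 16)
u*((-6 + 65) + t) = -384*((-6 + 65) + 16) = -384*(59 + 16) = -384*75 = -28800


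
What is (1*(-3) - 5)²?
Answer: 64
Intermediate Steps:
(1*(-3) - 5)² = (-3 - 5)² = (-8)² = 64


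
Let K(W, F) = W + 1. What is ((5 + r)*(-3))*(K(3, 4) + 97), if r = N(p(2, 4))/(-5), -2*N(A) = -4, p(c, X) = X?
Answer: -6969/5 ≈ -1393.8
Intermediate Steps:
K(W, F) = 1 + W
N(A) = 2 (N(A) = -1/2*(-4) = 2)
r = -2/5 (r = 2/(-5) = 2*(-1/5) = -2/5 ≈ -0.40000)
((5 + r)*(-3))*(K(3, 4) + 97) = ((5 - 2/5)*(-3))*((1 + 3) + 97) = ((23/5)*(-3))*(4 + 97) = -69/5*101 = -6969/5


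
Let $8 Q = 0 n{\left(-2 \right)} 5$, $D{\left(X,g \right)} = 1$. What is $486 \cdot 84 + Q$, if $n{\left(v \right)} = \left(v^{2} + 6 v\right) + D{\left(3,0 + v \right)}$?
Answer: $40824$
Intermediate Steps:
$n{\left(v \right)} = 1 + v^{2} + 6 v$ ($n{\left(v \right)} = \left(v^{2} + 6 v\right) + 1 = 1 + v^{2} + 6 v$)
$Q = 0$ ($Q = \frac{0 \left(1 + \left(-2\right)^{2} + 6 \left(-2\right)\right) 5}{8} = \frac{0 \left(1 + 4 - 12\right) 5}{8} = \frac{0 \left(-7\right) 5}{8} = \frac{0 \cdot 5}{8} = \frac{1}{8} \cdot 0 = 0$)
$486 \cdot 84 + Q = 486 \cdot 84 + 0 = 40824 + 0 = 40824$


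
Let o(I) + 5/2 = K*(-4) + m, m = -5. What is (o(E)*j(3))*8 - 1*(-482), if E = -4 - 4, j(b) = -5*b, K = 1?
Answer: 1862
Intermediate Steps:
E = -8
o(I) = -23/2 (o(I) = -5/2 + (1*(-4) - 5) = -5/2 + (-4 - 5) = -5/2 - 9 = -23/2)
(o(E)*j(3))*8 - 1*(-482) = -(-115)*3/2*8 - 1*(-482) = -23/2*(-15)*8 + 482 = (345/2)*8 + 482 = 1380 + 482 = 1862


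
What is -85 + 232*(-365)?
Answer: -84765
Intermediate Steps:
-85 + 232*(-365) = -85 - 84680 = -84765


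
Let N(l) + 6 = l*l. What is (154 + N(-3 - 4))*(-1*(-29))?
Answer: 5713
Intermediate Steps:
N(l) = -6 + l² (N(l) = -6 + l*l = -6 + l²)
(154 + N(-3 - 4))*(-1*(-29)) = (154 + (-6 + (-3 - 4)²))*(-1*(-29)) = (154 + (-6 + (-7)²))*29 = (154 + (-6 + 49))*29 = (154 + 43)*29 = 197*29 = 5713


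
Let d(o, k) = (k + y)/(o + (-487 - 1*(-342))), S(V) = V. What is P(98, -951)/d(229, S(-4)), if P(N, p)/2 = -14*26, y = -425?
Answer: 1568/11 ≈ 142.55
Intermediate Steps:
P(N, p) = -728 (P(N, p) = 2*(-14*26) = 2*(-364) = -728)
d(o, k) = (-425 + k)/(-145 + o) (d(o, k) = (k - 425)/(o + (-487 - 1*(-342))) = (-425 + k)/(o + (-487 + 342)) = (-425 + k)/(o - 145) = (-425 + k)/(-145 + o))
P(98, -951)/d(229, S(-4)) = -728*(-145 + 229)/(-425 - 4) = -728/(-429/84) = -728/((1/84)*(-429)) = -728/(-143/28) = -728*(-28/143) = 1568/11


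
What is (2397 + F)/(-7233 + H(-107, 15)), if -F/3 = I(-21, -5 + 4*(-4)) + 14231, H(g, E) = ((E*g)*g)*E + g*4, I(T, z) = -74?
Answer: -20037/1284182 ≈ -0.015603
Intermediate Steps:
H(g, E) = 4*g + E²*g² (H(g, E) = (E*g²)*E + 4*g = E²*g² + 4*g = 4*g + E²*g²)
F = -42471 (F = -3*(-74 + 14231) = -3*14157 = -42471)
(2397 + F)/(-7233 + H(-107, 15)) = (2397 - 42471)/(-7233 - 107*(4 - 107*15²)) = -40074/(-7233 - 107*(4 - 107*225)) = -40074/(-7233 - 107*(4 - 24075)) = -40074/(-7233 - 107*(-24071)) = -40074/(-7233 + 2575597) = -40074/2568364 = -40074*1/2568364 = -20037/1284182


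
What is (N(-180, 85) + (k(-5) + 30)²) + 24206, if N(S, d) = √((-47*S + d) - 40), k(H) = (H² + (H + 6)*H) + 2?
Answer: 26910 + 9*√105 ≈ 27002.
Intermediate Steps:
k(H) = 2 + H² + H*(6 + H) (k(H) = (H² + (6 + H)*H) + 2 = (H² + H*(6 + H)) + 2 = 2 + H² + H*(6 + H))
N(S, d) = √(-40 + d - 47*S) (N(S, d) = √((d - 47*S) - 40) = √(-40 + d - 47*S))
(N(-180, 85) + (k(-5) + 30)²) + 24206 = (√(-40 + 85 - 47*(-180)) + ((2 + 2*(-5)² + 6*(-5)) + 30)²) + 24206 = (√(-40 + 85 + 8460) + ((2 + 2*25 - 30) + 30)²) + 24206 = (√8505 + ((2 + 50 - 30) + 30)²) + 24206 = (9*√105 + (22 + 30)²) + 24206 = (9*√105 + 52²) + 24206 = (9*√105 + 2704) + 24206 = (2704 + 9*√105) + 24206 = 26910 + 9*√105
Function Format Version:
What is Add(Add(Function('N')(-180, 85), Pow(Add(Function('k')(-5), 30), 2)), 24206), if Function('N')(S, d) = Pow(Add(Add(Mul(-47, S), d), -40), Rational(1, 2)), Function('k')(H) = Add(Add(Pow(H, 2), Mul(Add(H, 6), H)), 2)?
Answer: Add(26910, Mul(9, Pow(105, Rational(1, 2)))) ≈ 27002.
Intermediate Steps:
Function('k')(H) = Add(2, Pow(H, 2), Mul(H, Add(6, H))) (Function('k')(H) = Add(Add(Pow(H, 2), Mul(Add(6, H), H)), 2) = Add(Add(Pow(H, 2), Mul(H, Add(6, H))), 2) = Add(2, Pow(H, 2), Mul(H, Add(6, H))))
Function('N')(S, d) = Pow(Add(-40, d, Mul(-47, S)), Rational(1, 2)) (Function('N')(S, d) = Pow(Add(Add(d, Mul(-47, S)), -40), Rational(1, 2)) = Pow(Add(-40, d, Mul(-47, S)), Rational(1, 2)))
Add(Add(Function('N')(-180, 85), Pow(Add(Function('k')(-5), 30), 2)), 24206) = Add(Add(Pow(Add(-40, 85, Mul(-47, -180)), Rational(1, 2)), Pow(Add(Add(2, Mul(2, Pow(-5, 2)), Mul(6, -5)), 30), 2)), 24206) = Add(Add(Pow(Add(-40, 85, 8460), Rational(1, 2)), Pow(Add(Add(2, Mul(2, 25), -30), 30), 2)), 24206) = Add(Add(Pow(8505, Rational(1, 2)), Pow(Add(Add(2, 50, -30), 30), 2)), 24206) = Add(Add(Mul(9, Pow(105, Rational(1, 2))), Pow(Add(22, 30), 2)), 24206) = Add(Add(Mul(9, Pow(105, Rational(1, 2))), Pow(52, 2)), 24206) = Add(Add(Mul(9, Pow(105, Rational(1, 2))), 2704), 24206) = Add(Add(2704, Mul(9, Pow(105, Rational(1, 2)))), 24206) = Add(26910, Mul(9, Pow(105, Rational(1, 2))))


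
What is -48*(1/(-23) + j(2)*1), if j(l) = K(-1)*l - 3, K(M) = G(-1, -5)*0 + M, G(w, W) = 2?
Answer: 5568/23 ≈ 242.09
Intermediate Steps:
K(M) = M (K(M) = 2*0 + M = 0 + M = M)
j(l) = -3 - l (j(l) = -l - 3 = -3 - l)
-48*(1/(-23) + j(2)*1) = -48*(1/(-23) + (-3 - 1*2)*1) = -48*(-1/23 + (-3 - 2)*1) = -48*(-1/23 - 5*1) = -48*(-1/23 - 5) = -48*(-116/23) = 5568/23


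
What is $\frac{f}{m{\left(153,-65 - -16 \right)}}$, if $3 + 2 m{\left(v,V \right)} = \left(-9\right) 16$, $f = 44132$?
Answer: $- \frac{88264}{147} \approx -600.44$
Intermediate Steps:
$m{\left(v,V \right)} = - \frac{147}{2}$ ($m{\left(v,V \right)} = - \frac{3}{2} + \frac{\left(-9\right) 16}{2} = - \frac{3}{2} + \frac{1}{2} \left(-144\right) = - \frac{3}{2} - 72 = - \frac{147}{2}$)
$\frac{f}{m{\left(153,-65 - -16 \right)}} = \frac{44132}{- \frac{147}{2}} = 44132 \left(- \frac{2}{147}\right) = - \frac{88264}{147}$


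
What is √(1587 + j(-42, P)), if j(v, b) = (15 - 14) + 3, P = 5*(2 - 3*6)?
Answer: √1591 ≈ 39.887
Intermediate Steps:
P = -80 (P = 5*(2 - 18) = 5*(-16) = -80)
j(v, b) = 4 (j(v, b) = 1 + 3 = 4)
√(1587 + j(-42, P)) = √(1587 + 4) = √1591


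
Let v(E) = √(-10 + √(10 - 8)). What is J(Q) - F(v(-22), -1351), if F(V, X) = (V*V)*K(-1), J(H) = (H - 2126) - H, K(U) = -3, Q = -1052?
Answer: -2156 + 3*√2 ≈ -2151.8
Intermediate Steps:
J(H) = -2126 (J(H) = (-2126 + H) - H = -2126)
v(E) = √(-10 + √2)
F(V, X) = -3*V² (F(V, X) = (V*V)*(-3) = V²*(-3) = -3*V²)
J(Q) - F(v(-22), -1351) = -2126 - (-3)*(√(-10 + √2))² = -2126 - (-3)*(-10 + √2) = -2126 - (30 - 3*√2) = -2126 + (-30 + 3*√2) = -2156 + 3*√2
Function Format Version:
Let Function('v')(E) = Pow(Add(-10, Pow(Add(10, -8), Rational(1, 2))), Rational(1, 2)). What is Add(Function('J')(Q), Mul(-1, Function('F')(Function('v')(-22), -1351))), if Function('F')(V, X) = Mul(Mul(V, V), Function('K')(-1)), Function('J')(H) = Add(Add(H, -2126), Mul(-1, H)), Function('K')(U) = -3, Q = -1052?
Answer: Add(-2156, Mul(3, Pow(2, Rational(1, 2)))) ≈ -2151.8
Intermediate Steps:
Function('J')(H) = -2126 (Function('J')(H) = Add(Add(-2126, H), Mul(-1, H)) = -2126)
Function('v')(E) = Pow(Add(-10, Pow(2, Rational(1, 2))), Rational(1, 2))
Function('F')(V, X) = Mul(-3, Pow(V, 2)) (Function('F')(V, X) = Mul(Mul(V, V), -3) = Mul(Pow(V, 2), -3) = Mul(-3, Pow(V, 2)))
Add(Function('J')(Q), Mul(-1, Function('F')(Function('v')(-22), -1351))) = Add(-2126, Mul(-1, Mul(-3, Pow(Pow(Add(-10, Pow(2, Rational(1, 2))), Rational(1, 2)), 2)))) = Add(-2126, Mul(-1, Mul(-3, Add(-10, Pow(2, Rational(1, 2)))))) = Add(-2126, Mul(-1, Add(30, Mul(-3, Pow(2, Rational(1, 2)))))) = Add(-2126, Add(-30, Mul(3, Pow(2, Rational(1, 2))))) = Add(-2156, Mul(3, Pow(2, Rational(1, 2))))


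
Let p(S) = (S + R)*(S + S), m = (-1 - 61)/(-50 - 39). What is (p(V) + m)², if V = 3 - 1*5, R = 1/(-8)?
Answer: 2679769/31684 ≈ 84.578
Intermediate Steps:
R = -⅛ ≈ -0.12500
m = 62/89 (m = -62/(-89) = -62*(-1/89) = 62/89 ≈ 0.69663)
V = -2 (V = 3 - 5 = -2)
p(S) = 2*S*(-⅛ + S) (p(S) = (S - ⅛)*(S + S) = (-⅛ + S)*(2*S) = 2*S*(-⅛ + S))
(p(V) + m)² = ((¼)*(-2)*(-1 + 8*(-2)) + 62/89)² = ((¼)*(-2)*(-1 - 16) + 62/89)² = ((¼)*(-2)*(-17) + 62/89)² = (17/2 + 62/89)² = (1637/178)² = 2679769/31684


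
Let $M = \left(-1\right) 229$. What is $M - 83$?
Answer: $-312$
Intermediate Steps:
$M = -229$
$M - 83 = -229 - 83 = -312$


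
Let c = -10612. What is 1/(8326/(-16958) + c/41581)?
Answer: -352565299/263080851 ≈ -1.3401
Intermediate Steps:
1/(8326/(-16958) + c/41581) = 1/(8326/(-16958) - 10612/41581) = 1/(8326*(-1/16958) - 10612*1/41581) = 1/(-4163/8479 - 10612/41581) = 1/(-263080851/352565299) = -352565299/263080851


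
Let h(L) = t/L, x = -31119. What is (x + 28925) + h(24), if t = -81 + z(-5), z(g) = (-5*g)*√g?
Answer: -17579/8 + 25*I*√5/24 ≈ -2197.4 + 2.3292*I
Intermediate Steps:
z(g) = -5*g^(3/2)
t = -81 + 25*I*√5 (t = -81 - (-25)*I*√5 = -81 + 25*I*√5 ≈ -81.0 + 55.902*I)
h(L) = (-81 + 25*I*√5)/L
(x + 28925) + h(24) = (-31119 + 28925) + (-81 + 25*I*√5)/24 = -2194 + (-81 + 25*I*√5)/24 = -2194 + (-27/8 + 25*I*√5/24) = -17579/8 + 25*I*√5/24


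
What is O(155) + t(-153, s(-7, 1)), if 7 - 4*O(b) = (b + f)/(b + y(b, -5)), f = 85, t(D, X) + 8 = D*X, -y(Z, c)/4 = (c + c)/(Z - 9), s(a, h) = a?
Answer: 9651649/9068 ≈ 1064.4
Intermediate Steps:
y(Z, c) = -8*c/(-9 + Z) (y(Z, c) = -4*(c + c)/(Z - 9) = -4*2*c/(-9 + Z) = -8*c/(-9 + Z))
t(D, X) = -8 + D*X
O(b) = 7/4 - (85 + b)/(4*(b + 40/(-9 + b))) (O(b) = 7/4 - (b + 85)/(4*(b - 8*(-5)/(-9 + b))) = 7/4 - (85 + b)/(4*(b + 40/(-9 + b))))
O(155) + t(-153, s(-7, 1)) = (280 + (-85 + 6*155)*(-9 + 155))/(4*(40 + 155*(-9 + 155))) + (-8 - 153*(-7)) = (280 + (-85 + 930)*146)/(4*(40 + 155*146)) + (-8 + 1071) = (280 + 845*146)/(4*(40 + 22630)) + 1063 = (¼)*(280 + 123370)/22670 + 1063 = (¼)*(1/22670)*123650 + 1063 = 12365/9068 + 1063 = 9651649/9068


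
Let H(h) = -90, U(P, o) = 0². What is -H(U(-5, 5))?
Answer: 90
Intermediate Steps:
U(P, o) = 0
-H(U(-5, 5)) = -1*(-90) = 90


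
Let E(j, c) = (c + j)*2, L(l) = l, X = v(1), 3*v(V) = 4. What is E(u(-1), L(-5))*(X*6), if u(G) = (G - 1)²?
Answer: -16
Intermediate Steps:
v(V) = 4/3 (v(V) = (⅓)*4 = 4/3)
X = 4/3 ≈ 1.3333
u(G) = (-1 + G)²
E(j, c) = 2*c + 2*j
E(u(-1), L(-5))*(X*6) = (2*(-5) + 2*(-1 - 1)²)*((4/3)*6) = (-10 + 2*(-2)²)*8 = (-10 + 2*4)*8 = (-10 + 8)*8 = -2*8 = -16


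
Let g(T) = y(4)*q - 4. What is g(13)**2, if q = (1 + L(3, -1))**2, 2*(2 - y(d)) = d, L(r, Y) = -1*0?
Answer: 16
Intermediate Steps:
L(r, Y) = 0
y(d) = 2 - d/2
q = 1 (q = (1 + 0)**2 = 1**2 = 1)
g(T) = -4 (g(T) = (2 - 1/2*4)*1 - 4 = (2 - 2)*1 - 4 = 0*1 - 4 = 0 - 4 = -4)
g(13)**2 = (-4)**2 = 16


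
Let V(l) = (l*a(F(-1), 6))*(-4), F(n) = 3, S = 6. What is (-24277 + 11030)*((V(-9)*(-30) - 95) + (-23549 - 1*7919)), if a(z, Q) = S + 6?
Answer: 589796181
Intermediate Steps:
a(z, Q) = 12 (a(z, Q) = 6 + 6 = 12)
V(l) = -48*l (V(l) = (l*12)*(-4) = (12*l)*(-4) = -48*l)
(-24277 + 11030)*((V(-9)*(-30) - 95) + (-23549 - 1*7919)) = (-24277 + 11030)*((-48*(-9)*(-30) - 95) + (-23549 - 1*7919)) = -13247*((432*(-30) - 95) + (-23549 - 7919)) = -13247*((-12960 - 95) - 31468) = -13247*(-13055 - 31468) = -13247*(-44523) = 589796181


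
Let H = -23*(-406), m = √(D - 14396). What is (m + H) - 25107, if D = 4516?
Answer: -15769 + 2*I*√2470 ≈ -15769.0 + 99.398*I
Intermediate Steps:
m = 2*I*√2470 (m = √(4516 - 14396) = √(-9880) = 2*I*√2470 ≈ 99.398*I)
H = 9338
(m + H) - 25107 = (2*I*√2470 + 9338) - 25107 = (9338 + 2*I*√2470) - 25107 = -15769 + 2*I*√2470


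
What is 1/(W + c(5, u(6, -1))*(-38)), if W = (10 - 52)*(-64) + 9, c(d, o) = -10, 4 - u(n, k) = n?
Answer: 1/3077 ≈ 0.00032499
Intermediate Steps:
u(n, k) = 4 - n
W = 2697 (W = -42*(-64) + 9 = 2688 + 9 = 2697)
1/(W + c(5, u(6, -1))*(-38)) = 1/(2697 - 10*(-38)) = 1/(2697 + 380) = 1/3077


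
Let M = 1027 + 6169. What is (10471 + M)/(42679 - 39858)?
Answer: 1359/217 ≈ 6.2627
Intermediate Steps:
M = 7196
(10471 + M)/(42679 - 39858) = (10471 + 7196)/(42679 - 39858) = 17667/2821 = 17667*(1/2821) = 1359/217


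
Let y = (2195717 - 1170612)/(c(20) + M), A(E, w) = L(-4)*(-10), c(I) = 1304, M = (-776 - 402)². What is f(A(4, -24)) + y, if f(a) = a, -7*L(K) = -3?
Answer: -34493905/9722916 ≈ -3.5477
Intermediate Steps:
L(K) = 3/7 (L(K) = -⅐*(-3) = 3/7)
M = 1387684 (M = (-1178)² = 1387684)
A(E, w) = -30/7 (A(E, w) = (3/7)*(-10) = -30/7)
y = 1025105/1388988 (y = (2195717 - 1170612)/(1304 + 1387684) = 1025105/1388988 ≈ 0.73802)
f(A(4, -24)) + y = -30/7 + 1025105/1388988 = -34493905/9722916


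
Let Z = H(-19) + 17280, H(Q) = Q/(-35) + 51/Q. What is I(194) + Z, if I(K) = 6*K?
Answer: 12263836/665 ≈ 18442.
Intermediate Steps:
H(Q) = 51/Q - Q/35 (H(Q) = Q*(-1/35) + 51/Q = -Q/35 + 51/Q = 51/Q - Q/35)
Z = 11489776/665 (Z = (51/(-19) - 1/35*(-19)) + 17280 = (51*(-1/19) + 19/35) + 17280 = (-51/19 + 19/35) + 17280 = -1424/665 + 17280 = 11489776/665 ≈ 17278.)
I(194) + Z = 6*194 + 11489776/665 = 1164 + 11489776/665 = 12263836/665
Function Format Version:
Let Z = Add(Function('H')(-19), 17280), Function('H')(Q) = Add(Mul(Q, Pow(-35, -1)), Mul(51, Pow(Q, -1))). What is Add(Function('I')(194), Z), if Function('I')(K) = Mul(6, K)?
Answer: Rational(12263836, 665) ≈ 18442.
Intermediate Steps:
Function('H')(Q) = Add(Mul(51, Pow(Q, -1)), Mul(Rational(-1, 35), Q)) (Function('H')(Q) = Add(Mul(Q, Rational(-1, 35)), Mul(51, Pow(Q, -1))) = Add(Mul(Rational(-1, 35), Q), Mul(51, Pow(Q, -1))) = Add(Mul(51, Pow(Q, -1)), Mul(Rational(-1, 35), Q)))
Z = Rational(11489776, 665) (Z = Add(Add(Mul(51, Pow(-19, -1)), Mul(Rational(-1, 35), -19)), 17280) = Add(Add(Mul(51, Rational(-1, 19)), Rational(19, 35)), 17280) = Add(Add(Rational(-51, 19), Rational(19, 35)), 17280) = Add(Rational(-1424, 665), 17280) = Rational(11489776, 665) ≈ 17278.)
Add(Function('I')(194), Z) = Add(Mul(6, 194), Rational(11489776, 665)) = Add(1164, Rational(11489776, 665)) = Rational(12263836, 665)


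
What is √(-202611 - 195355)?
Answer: I*√397966 ≈ 630.85*I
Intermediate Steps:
√(-202611 - 195355) = √(-397966) = I*√397966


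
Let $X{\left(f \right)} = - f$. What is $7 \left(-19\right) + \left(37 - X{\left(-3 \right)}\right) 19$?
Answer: $513$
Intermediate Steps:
$7 \left(-19\right) + \left(37 - X{\left(-3 \right)}\right) 19 = 7 \left(-19\right) + \left(37 - \left(-1\right) \left(-3\right)\right) 19 = -133 + \left(37 - 3\right) 19 = -133 + 34 \cdot 19 = -133 + 646 = 513$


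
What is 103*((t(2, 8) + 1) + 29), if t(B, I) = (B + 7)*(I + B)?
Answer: 12360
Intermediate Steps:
t(B, I) = (7 + B)*(B + I)
103*((t(2, 8) + 1) + 29) = 103*(((2**2 + 7*2 + 7*8 + 2*8) + 1) + 29) = 103*(((4 + 14 + 56 + 16) + 1) + 29) = 103*((90 + 1) + 29) = 103*(91 + 29) = 103*120 = 12360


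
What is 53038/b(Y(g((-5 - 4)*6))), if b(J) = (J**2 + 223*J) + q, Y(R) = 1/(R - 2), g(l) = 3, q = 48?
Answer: 26519/136 ≈ 194.99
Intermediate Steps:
Y(R) = 1/(-2 + R)
b(J) = 48 + J**2 + 223*J (b(J) = (J**2 + 223*J) + 48 = 48 + J**2 + 223*J)
53038/b(Y(g((-5 - 4)*6))) = 53038/(48 + (1/(-2 + 3))**2 + 223/(-2 + 3)) = 53038/(48 + (1/1)**2 + 223/1) = 53038/(48 + 1**2 + 223*1) = 53038/(48 + 1 + 223) = 53038/272 = 53038*(1/272) = 26519/136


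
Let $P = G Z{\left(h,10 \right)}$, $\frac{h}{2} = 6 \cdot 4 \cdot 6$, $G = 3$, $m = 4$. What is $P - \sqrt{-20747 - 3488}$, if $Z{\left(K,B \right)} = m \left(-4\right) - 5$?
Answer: $-63 - i \sqrt{24235} \approx -63.0 - 155.68 i$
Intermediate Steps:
$h = 288$ ($h = 2 \cdot 6 \cdot 4 \cdot 6 = 2 \cdot 24 \cdot 6 = 2 \cdot 144 = 288$)
$Z{\left(K,B \right)} = -21$ ($Z{\left(K,B \right)} = 4 \left(-4\right) - 5 = -16 - 5 = -21$)
$P = -63$ ($P = 3 \left(-21\right) = -63$)
$P - \sqrt{-20747 - 3488} = -63 - \sqrt{-20747 - 3488} = -63 - \sqrt{-24235} = -63 - i \sqrt{24235}$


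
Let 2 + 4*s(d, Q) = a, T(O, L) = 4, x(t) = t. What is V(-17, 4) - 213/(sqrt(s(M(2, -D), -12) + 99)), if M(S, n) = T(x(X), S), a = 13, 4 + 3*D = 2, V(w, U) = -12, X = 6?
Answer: -12 - 426*sqrt(407)/407 ≈ -33.116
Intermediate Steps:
D = -2/3 (D = -4/3 + (1/3)*2 = -4/3 + 2/3 = -2/3 ≈ -0.66667)
M(S, n) = 4
s(d, Q) = 11/4 (s(d, Q) = -1/2 + (1/4)*13 = -1/2 + 13/4 = 11/4)
V(-17, 4) - 213/(sqrt(s(M(2, -D), -12) + 99)) = -12 - 213/(sqrt(11/4 + 99)) = -12 - 213/(sqrt(407/4)) = -12 - 213/(sqrt(407)/2) = -12 - 213*2*sqrt(407)/407 = -12 - 426*sqrt(407)/407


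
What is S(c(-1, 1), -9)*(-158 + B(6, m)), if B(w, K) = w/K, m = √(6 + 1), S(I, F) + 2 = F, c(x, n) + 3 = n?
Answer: 1738 - 66*√7/7 ≈ 1713.1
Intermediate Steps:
c(x, n) = -3 + n
S(I, F) = -2 + F
m = √7 ≈ 2.6458
S(c(-1, 1), -9)*(-158 + B(6, m)) = (-2 - 9)*(-158 + 6/(√7)) = -11*(-158 + 6*(√7/7)) = -11*(-158 + 6*√7/7) = 1738 - 66*√7/7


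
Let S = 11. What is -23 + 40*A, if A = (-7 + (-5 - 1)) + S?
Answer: -103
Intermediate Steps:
A = -2 (A = (-7 + (-5 - 1)) + 11 = (-7 - 6) + 11 = -13 + 11 = -2)
-23 + 40*A = -23 + 40*(-2) = -23 - 80 = -103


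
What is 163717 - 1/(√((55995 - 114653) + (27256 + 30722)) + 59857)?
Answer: 34504427964508/210756537 + 2*I*√170/3582861129 ≈ 1.6372e+5 + 7.2782e-9*I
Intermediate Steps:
163717 - 1/(√((55995 - 114653) + (27256 + 30722)) + 59857) = 163717 - 1/(√(-58658 + 57978) + 59857) = 163717 - 1/(√(-680) + 59857) = 163717 - 1/(2*I*√170 + 59857) = 163717 - 1/(59857 + 2*I*√170)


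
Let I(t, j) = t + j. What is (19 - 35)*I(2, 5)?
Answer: -112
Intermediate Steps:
I(t, j) = j + t
(19 - 35)*I(2, 5) = (19 - 35)*(5 + 2) = -16*7 = -112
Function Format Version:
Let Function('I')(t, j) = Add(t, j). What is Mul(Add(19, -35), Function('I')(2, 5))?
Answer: -112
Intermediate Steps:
Function('I')(t, j) = Add(j, t)
Mul(Add(19, -35), Function('I')(2, 5)) = Mul(Add(19, -35), Add(5, 2)) = Mul(-16, 7) = -112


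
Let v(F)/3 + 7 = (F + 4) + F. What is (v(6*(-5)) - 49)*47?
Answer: -11186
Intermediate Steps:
v(F) = -9 + 6*F (v(F) = -21 + 3*((F + 4) + F) = -21 + 3*((4 + F) + F) = -21 + 3*(4 + 2*F) = -21 + (12 + 6*F) = -9 + 6*F)
(v(6*(-5)) - 49)*47 = ((-9 + 6*(6*(-5))) - 49)*47 = ((-9 + 6*(-30)) - 49)*47 = ((-9 - 180) - 49)*47 = (-189 - 49)*47 = -238*47 = -11186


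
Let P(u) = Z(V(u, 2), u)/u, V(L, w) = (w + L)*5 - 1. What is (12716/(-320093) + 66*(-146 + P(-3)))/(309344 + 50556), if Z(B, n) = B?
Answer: -44737891/1694139275 ≈ -0.026407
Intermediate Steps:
V(L, w) = -1 + 5*L + 5*w (V(L, w) = (L + w)*5 - 1 = (5*L + 5*w) - 1 = -1 + 5*L + 5*w)
P(u) = (9 + 5*u)/u (P(u) = (-1 + 5*u + 5*2)/u = (-1 + 5*u + 10)/u = (9 + 5*u)/u)
(12716/(-320093) + 66*(-146 + P(-3)))/(309344 + 50556) = (12716/(-320093) + 66*(-146 + (5 + 9/(-3))))/(309344 + 50556) = (12716*(-1/320093) + 66*(-146 + (5 + 9*(-⅓))))/359900 = (-748/18829 + 66*(-146 + (5 - 3)))*(1/359900) = (-748/18829 + 66*(-146 + 2))*(1/359900) = (-748/18829 + 66*(-144))*(1/359900) = (-748/18829 - 9504)*(1/359900) = -178951564/18829*1/359900 = -44737891/1694139275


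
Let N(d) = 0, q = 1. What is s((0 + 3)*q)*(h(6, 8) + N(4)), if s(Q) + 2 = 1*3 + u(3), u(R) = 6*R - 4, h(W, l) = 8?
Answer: 120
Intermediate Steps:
u(R) = -4 + 6*R
s(Q) = 15 (s(Q) = -2 + (1*3 + (-4 + 6*3)) = -2 + (3 + (-4 + 18)) = -2 + (3 + 14) = -2 + 17 = 15)
s((0 + 3)*q)*(h(6, 8) + N(4)) = 15*(8 + 0) = 15*8 = 120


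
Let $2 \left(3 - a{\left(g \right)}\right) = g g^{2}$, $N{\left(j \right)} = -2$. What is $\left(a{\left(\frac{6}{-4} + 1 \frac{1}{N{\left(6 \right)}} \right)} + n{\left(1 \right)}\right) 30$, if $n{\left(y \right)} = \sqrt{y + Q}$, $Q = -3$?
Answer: $210 + 30 i \sqrt{2} \approx 210.0 + 42.426 i$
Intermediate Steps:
$n{\left(y \right)} = \sqrt{-3 + y}$ ($n{\left(y \right)} = \sqrt{y - 3} = \sqrt{-3 + y}$)
$a{\left(g \right)} = 3 - \frac{g^{3}}{2}$ ($a{\left(g \right)} = 3 - \frac{g g^{2}}{2} = 3 - \frac{g^{3}}{2}$)
$\left(a{\left(\frac{6}{-4} + 1 \frac{1}{N{\left(6 \right)}} \right)} + n{\left(1 \right)}\right) 30 = \left(\left(3 - \frac{\left(\frac{6}{-4} + 1 \frac{1}{-2}\right)^{3}}{2}\right) + \sqrt{-3 + 1}\right) 30 = \left(\left(3 - \frac{\left(6 \left(- \frac{1}{4}\right) + 1 \left(- \frac{1}{2}\right)\right)^{3}}{2}\right) + \sqrt{-2}\right) 30 = \left(\left(3 - \frac{\left(- \frac{3}{2} - \frac{1}{2}\right)^{3}}{2}\right) + i \sqrt{2}\right) 30 = \left(\left(3 - \frac{\left(-2\right)^{3}}{2}\right) + i \sqrt{2}\right) 30 = \left(\left(3 - -4\right) + i \sqrt{2}\right) 30 = \left(\left(3 + 4\right) + i \sqrt{2}\right) 30 = \left(7 + i \sqrt{2}\right) 30 = 210 + 30 i \sqrt{2}$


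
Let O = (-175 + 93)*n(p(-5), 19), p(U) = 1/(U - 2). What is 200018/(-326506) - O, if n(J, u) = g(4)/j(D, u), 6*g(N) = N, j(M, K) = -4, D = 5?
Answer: -6993400/489759 ≈ -14.279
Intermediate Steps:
g(N) = N/6
p(U) = 1/(-2 + U)
n(J, u) = -⅙ (n(J, u) = ((⅙)*4)/(-4) = (⅔)*(-¼) = -⅙)
O = 41/3 (O = (-175 + 93)*(-⅙) = -82*(-⅙) = 41/3 ≈ 13.667)
200018/(-326506) - O = 200018/(-326506) - 1*41/3 = 200018*(-1/326506) - 41/3 = -100009/163253 - 41/3 = -6993400/489759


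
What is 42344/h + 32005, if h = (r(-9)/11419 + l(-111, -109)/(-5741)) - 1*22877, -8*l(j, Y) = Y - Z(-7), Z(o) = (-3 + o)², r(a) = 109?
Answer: 383970004135987207/11997881941083 ≈ 32003.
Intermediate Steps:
l(j, Y) = 25/2 - Y/8 (l(j, Y) = -(Y - (-3 - 7)²)/8 = -(Y - 1*(-10)²)/8 = -(Y - 1*100)/8 = -(Y - 100)/8 = -(-100 + Y)/8 = 25/2 - Y/8)
h = -11997881941083/524451832 (h = (109/11419 + (25/2 - ⅛*(-109))/(-5741)) - 1*22877 = (109*(1/11419) + (25/2 + 109/8)*(-1/5741)) - 22877 = (109/11419 + (209/8)*(-1/5741)) - 22877 = (109/11419 - 209/45928) - 22877 = 2619581/524451832 - 22877 = -11997881941083/524451832 ≈ -22877.)
42344/h + 32005 = 42344/(-11997881941083/524451832) + 32005 = 42344*(-524451832/11997881941083) + 32005 = -22207388374208/11997881941083 + 32005 = 383970004135987207/11997881941083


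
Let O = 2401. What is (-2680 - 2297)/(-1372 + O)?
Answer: -237/49 ≈ -4.8367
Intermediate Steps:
(-2680 - 2297)/(-1372 + O) = (-2680 - 2297)/(-1372 + 2401) = -4977/1029 = -4977*1/1029 = -237/49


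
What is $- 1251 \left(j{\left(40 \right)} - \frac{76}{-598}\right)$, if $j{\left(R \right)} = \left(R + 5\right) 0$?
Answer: $- \frac{47538}{299} \approx -158.99$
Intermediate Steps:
$j{\left(R \right)} = 0$ ($j{\left(R \right)} = \left(5 + R\right) 0 = 0$)
$- 1251 \left(j{\left(40 \right)} - \frac{76}{-598}\right) = - 1251 \left(0 - \frac{76}{-598}\right) = - 1251 \left(0 - - \frac{38}{299}\right) = - 1251 \left(0 + \frac{38}{299}\right) = \left(-1251\right) \frac{38}{299} = - \frac{47538}{299}$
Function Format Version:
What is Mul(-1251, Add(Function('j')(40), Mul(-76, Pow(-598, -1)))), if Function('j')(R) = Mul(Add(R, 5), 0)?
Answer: Rational(-47538, 299) ≈ -158.99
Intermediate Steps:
Function('j')(R) = 0 (Function('j')(R) = Mul(Add(5, R), 0) = 0)
Mul(-1251, Add(Function('j')(40), Mul(-76, Pow(-598, -1)))) = Mul(-1251, Add(0, Mul(-76, Pow(-598, -1)))) = Mul(-1251, Add(0, Mul(-76, Rational(-1, 598)))) = Mul(-1251, Add(0, Rational(38, 299))) = Mul(-1251, Rational(38, 299)) = Rational(-47538, 299)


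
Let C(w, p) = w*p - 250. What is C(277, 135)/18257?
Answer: 37145/18257 ≈ 2.0346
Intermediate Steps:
C(w, p) = -250 + p*w (C(w, p) = p*w - 250 = -250 + p*w)
C(277, 135)/18257 = (-250 + 135*277)/18257 = (-250 + 37395)*(1/18257) = 37145*(1/18257) = 37145/18257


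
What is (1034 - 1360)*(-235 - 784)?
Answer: 332194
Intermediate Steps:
(1034 - 1360)*(-235 - 784) = -326*(-1019) = 332194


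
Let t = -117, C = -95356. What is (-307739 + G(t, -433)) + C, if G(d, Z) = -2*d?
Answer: -402861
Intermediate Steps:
(-307739 + G(t, -433)) + C = (-307739 - 2*(-117)) - 95356 = (-307739 + 234) - 95356 = -307505 - 95356 = -402861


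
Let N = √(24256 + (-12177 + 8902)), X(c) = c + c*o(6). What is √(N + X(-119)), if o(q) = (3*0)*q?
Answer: √(-119 + √20981) ≈ 5.0841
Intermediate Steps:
o(q) = 0 (o(q) = 0*q = 0)
X(c) = c (X(c) = c + c*0 = c + 0 = c)
N = √20981 (N = √(24256 - 3275) = √20981 ≈ 144.85)
√(N + X(-119)) = √(√20981 - 119) = √(-119 + √20981)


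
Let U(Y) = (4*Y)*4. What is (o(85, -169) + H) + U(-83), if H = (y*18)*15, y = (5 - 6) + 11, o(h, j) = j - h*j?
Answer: 15568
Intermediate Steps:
o(h, j) = j - h*j
U(Y) = 16*Y
y = 10 (y = -1 + 11 = 10)
H = 2700 (H = (10*18)*15 = 180*15 = 2700)
(o(85, -169) + H) + U(-83) = (-169*(1 - 1*85) + 2700) + 16*(-83) = (-169*(1 - 85) + 2700) - 1328 = (-169*(-84) + 2700) - 1328 = (14196 + 2700) - 1328 = 16896 - 1328 = 15568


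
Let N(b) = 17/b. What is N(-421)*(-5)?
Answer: 85/421 ≈ 0.20190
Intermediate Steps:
N(-421)*(-5) = (17/(-421))*(-5) = (17*(-1/421))*(-5) = -17/421*(-5) = 85/421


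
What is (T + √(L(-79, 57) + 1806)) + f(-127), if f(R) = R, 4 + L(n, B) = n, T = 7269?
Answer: 7142 + √1723 ≈ 7183.5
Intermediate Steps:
L(n, B) = -4 + n
(T + √(L(-79, 57) + 1806)) + f(-127) = (7269 + √((-4 - 79) + 1806)) - 127 = (7269 + √(-83 + 1806)) - 127 = (7269 + √1723) - 127 = 7142 + √1723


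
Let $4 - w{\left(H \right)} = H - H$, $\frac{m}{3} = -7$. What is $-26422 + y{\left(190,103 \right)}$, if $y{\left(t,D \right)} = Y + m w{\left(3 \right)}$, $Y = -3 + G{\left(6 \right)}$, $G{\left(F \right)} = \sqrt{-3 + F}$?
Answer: $-26509 + \sqrt{3} \approx -26507.0$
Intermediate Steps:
$m = -21$ ($m = 3 \left(-7\right) = -21$)
$w{\left(H \right)} = 4$ ($w{\left(H \right)} = 4 - \left(H - H\right) = 4 - 0 = 4 + 0 = 4$)
$Y = -3 + \sqrt{3}$ ($Y = -3 + \sqrt{-3 + 6} = -3 + \sqrt{3} \approx -1.268$)
$y{\left(t,D \right)} = -87 + \sqrt{3}$ ($y{\left(t,D \right)} = \left(-3 + \sqrt{3}\right) - 84 = -87 + \sqrt{3}$)
$-26422 + y{\left(190,103 \right)} = -26422 - \left(87 - \sqrt{3}\right) = -26509 + \sqrt{3}$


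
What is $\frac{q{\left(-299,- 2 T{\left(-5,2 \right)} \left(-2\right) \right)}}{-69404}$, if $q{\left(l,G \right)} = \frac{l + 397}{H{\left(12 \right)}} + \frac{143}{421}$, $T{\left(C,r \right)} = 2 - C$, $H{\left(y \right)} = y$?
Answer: $- \frac{21487}{175314504} \approx -0.00012256$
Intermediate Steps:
$q{\left(l,G \right)} = \frac{168853}{5052} + \frac{l}{12}$ ($q{\left(l,G \right)} = \frac{l + 397}{12} + \frac{143}{421} = \left(397 + l\right) \frac{1}{12} + 143 \cdot \frac{1}{421} = \left(\frac{397}{12} + \frac{l}{12}\right) + \frac{143}{421} = \frac{168853}{5052} + \frac{l}{12}$)
$\frac{q{\left(-299,- 2 T{\left(-5,2 \right)} \left(-2\right) \right)}}{-69404} = \frac{\frac{168853}{5052} + \frac{1}{12} \left(-299\right)}{-69404} = \left(\frac{168853}{5052} - \frac{299}{12}\right) \left(- \frac{1}{69404}\right) = \frac{21487}{2526} \left(- \frac{1}{69404}\right) = - \frac{21487}{175314504}$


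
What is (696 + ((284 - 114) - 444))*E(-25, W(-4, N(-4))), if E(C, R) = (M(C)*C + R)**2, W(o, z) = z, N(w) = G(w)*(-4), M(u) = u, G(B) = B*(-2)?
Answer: 148395878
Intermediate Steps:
G(B) = -2*B
N(w) = 8*w (N(w) = -2*w*(-4) = 8*w)
E(C, R) = (R + C**2)**2 (E(C, R) = (C*C + R)**2 = (C**2 + R)**2 = (R + C**2)**2)
(696 + ((284 - 114) - 444))*E(-25, W(-4, N(-4))) = (696 + ((284 - 114) - 444))*(8*(-4) + (-25)**2)**2 = (696 + (170 - 444))*(-32 + 625)**2 = (696 - 274)*593**2 = 422*351649 = 148395878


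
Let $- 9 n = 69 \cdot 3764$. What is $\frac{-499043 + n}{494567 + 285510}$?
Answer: $- \frac{1583701}{2340231} \approx -0.67673$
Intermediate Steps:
$n = - \frac{86572}{3}$ ($n = - \frac{69 \cdot 3764}{9} = \left(- \frac{1}{9}\right) 259716 = - \frac{86572}{3} \approx -28857.0$)
$\frac{-499043 + n}{494567 + 285510} = \frac{-499043 - \frac{86572}{3}}{494567 + 285510} = - \frac{1583701}{3 \cdot 780077} = \left(- \frac{1583701}{3}\right) \frac{1}{780077} = - \frac{1583701}{2340231}$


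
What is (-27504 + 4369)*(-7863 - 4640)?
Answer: 289256905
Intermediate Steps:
(-27504 + 4369)*(-7863 - 4640) = -23135*(-12503) = 289256905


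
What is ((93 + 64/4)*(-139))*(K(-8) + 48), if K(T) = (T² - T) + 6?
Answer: -1909026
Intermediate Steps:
K(T) = 6 + T² - T
((93 + 64/4)*(-139))*(K(-8) + 48) = ((93 + 64/4)*(-139))*((6 + (-8)² - 1*(-8)) + 48) = ((93 + 64*(¼))*(-139))*((6 + 64 + 8) + 48) = ((93 + 16)*(-139))*(78 + 48) = (109*(-139))*126 = -15151*126 = -1909026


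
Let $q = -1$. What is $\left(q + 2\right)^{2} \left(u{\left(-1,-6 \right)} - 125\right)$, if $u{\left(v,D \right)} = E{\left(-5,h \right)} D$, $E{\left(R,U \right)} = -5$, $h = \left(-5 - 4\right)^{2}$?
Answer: $-95$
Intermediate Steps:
$h = 81$ ($h = \left(-9\right)^{2} = 81$)
$u{\left(v,D \right)} = - 5 D$
$\left(q + 2\right)^{2} \left(u{\left(-1,-6 \right)} - 125\right) = \left(-1 + 2\right)^{2} \left(\left(-5\right) \left(-6\right) - 125\right) = 1^{2} \left(30 - 125\right) = 1 \left(-95\right) = -95$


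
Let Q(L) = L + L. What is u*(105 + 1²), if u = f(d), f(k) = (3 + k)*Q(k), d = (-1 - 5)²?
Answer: 297648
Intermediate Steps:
Q(L) = 2*L
d = 36 (d = (-6)² = 36)
f(k) = 2*k*(3 + k) (f(k) = (3 + k)*(2*k) = 2*k*(3 + k))
u = 2808 (u = 2*36*(3 + 36) = 2*36*39 = 2808)
u*(105 + 1²) = 2808*(105 + 1²) = 2808*(105 + 1) = 2808*106 = 297648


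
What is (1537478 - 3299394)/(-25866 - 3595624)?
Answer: 880958/1810745 ≈ 0.48652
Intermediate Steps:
(1537478 - 3299394)/(-25866 - 3595624) = -1761916/(-3621490) = -1761916*(-1/3621490) = 880958/1810745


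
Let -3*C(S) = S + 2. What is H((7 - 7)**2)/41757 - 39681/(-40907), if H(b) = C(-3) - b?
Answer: 4970919458/5124460797 ≈ 0.97004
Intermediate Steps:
C(S) = -2/3 - S/3 (C(S) = -(S + 2)/3 = -(2 + S)/3 = -2/3 - S/3)
H(b) = 1/3 - b (H(b) = (-2/3 - 1/3*(-3)) - b = (-2/3 + 1) - b = 1/3 - b)
H((7 - 7)**2)/41757 - 39681/(-40907) = (1/3 - (7 - 7)**2)/41757 - 39681/(-40907) = (1/3 - 1*0**2)*(1/41757) - 39681*(-1/40907) = (1/3 - 1*0)*(1/41757) + 39681/40907 = (1/3 + 0)*(1/41757) + 39681/40907 = (1/3)*(1/41757) + 39681/40907 = 1/125271 + 39681/40907 = 4970919458/5124460797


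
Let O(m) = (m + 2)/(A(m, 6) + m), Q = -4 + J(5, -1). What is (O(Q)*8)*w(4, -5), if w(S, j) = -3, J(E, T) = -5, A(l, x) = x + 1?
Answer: -84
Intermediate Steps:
A(l, x) = 1 + x
Q = -9 (Q = -4 - 5 = -9)
O(m) = (2 + m)/(7 + m) (O(m) = (m + 2)/((1 + 6) + m) = (2 + m)/(7 + m))
(O(Q)*8)*w(4, -5) = (((2 - 9)/(7 - 9))*8)*(-3) = ((-7/(-2))*8)*(-3) = (-1/2*(-7)*8)*(-3) = ((7/2)*8)*(-3) = 28*(-3) = -84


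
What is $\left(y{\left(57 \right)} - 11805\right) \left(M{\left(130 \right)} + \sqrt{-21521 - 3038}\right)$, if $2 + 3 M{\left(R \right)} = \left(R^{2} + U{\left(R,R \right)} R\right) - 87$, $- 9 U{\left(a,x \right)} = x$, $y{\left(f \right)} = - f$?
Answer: $- \frac{177137882}{3} - 11862 i \sqrt{24559} \approx -5.9046 \cdot 10^{7} - 1.8589 \cdot 10^{6} i$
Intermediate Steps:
$U{\left(a,x \right)} = - \frac{x}{9}$
$M{\left(R \right)} = - \frac{89}{3} + \frac{8 R^{2}}{27}$ ($M{\left(R \right)} = - \frac{2}{3} + \frac{\left(R^{2} + - \frac{R}{9} R\right) - 87}{3} = - \frac{2}{3} + \frac{\left(R^{2} - \frac{R^{2}}{9}\right) - 87}{3} = - \frac{2}{3} + \frac{\frac{8 R^{2}}{9} - 87}{3} = - \frac{2}{3} + \frac{-87 + \frac{8 R^{2}}{9}}{3} = - \frac{2}{3} + \left(-29 + \frac{8 R^{2}}{27}\right) = - \frac{89}{3} + \frac{8 R^{2}}{27}$)
$\left(y{\left(57 \right)} - 11805\right) \left(M{\left(130 \right)} + \sqrt{-21521 - 3038}\right) = \left(\left(-1\right) 57 - 11805\right) \left(\left(- \frac{89}{3} + \frac{8 \cdot 130^{2}}{27}\right) + \sqrt{-21521 - 3038}\right) = \left(-57 - 11805\right) \left(\left(- \frac{89}{3} + \frac{8}{27} \cdot 16900\right) + \sqrt{-24559}\right) = - 11862 \left(\left(- \frac{89}{3} + \frac{135200}{27}\right) + i \sqrt{24559}\right) = - 11862 \left(\frac{134399}{27} + i \sqrt{24559}\right) = - \frac{177137882}{3} - 11862 i \sqrt{24559}$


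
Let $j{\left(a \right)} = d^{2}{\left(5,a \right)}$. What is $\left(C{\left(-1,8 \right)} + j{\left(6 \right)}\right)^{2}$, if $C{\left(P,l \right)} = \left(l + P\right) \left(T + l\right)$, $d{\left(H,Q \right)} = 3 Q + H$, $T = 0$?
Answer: $342225$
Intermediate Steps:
$d{\left(H,Q \right)} = H + 3 Q$
$C{\left(P,l \right)} = l \left(P + l\right)$ ($C{\left(P,l \right)} = \left(l + P\right) \left(0 + l\right) = \left(P + l\right) l = l \left(P + l\right)$)
$j{\left(a \right)} = \left(5 + 3 a\right)^{2}$
$\left(C{\left(-1,8 \right)} + j{\left(6 \right)}\right)^{2} = \left(8 \left(-1 + 8\right) + \left(5 + 3 \cdot 6\right)^{2}\right)^{2} = \left(8 \cdot 7 + \left(5 + 18\right)^{2}\right)^{2} = \left(56 + 23^{2}\right)^{2} = \left(56 + 529\right)^{2} = 585^{2} = 342225$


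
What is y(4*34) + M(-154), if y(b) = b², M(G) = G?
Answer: 18342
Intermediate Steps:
y(4*34) + M(-154) = (4*34)² - 154 = 136² - 154 = 18496 - 154 = 18342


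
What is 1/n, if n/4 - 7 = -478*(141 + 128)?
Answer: -1/514300 ≈ -1.9444e-6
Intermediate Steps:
n = -514300 (n = 28 + 4*(-478*(141 + 128)) = 28 + 4*(-478*269) = 28 + 4*(-128582) = 28 - 514328 = -514300)
1/n = 1/(-514300) = -1/514300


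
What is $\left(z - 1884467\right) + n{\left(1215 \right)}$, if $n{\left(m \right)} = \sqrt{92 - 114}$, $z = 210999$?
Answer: $-1673468 + i \sqrt{22} \approx -1.6735 \cdot 10^{6} + 4.6904 i$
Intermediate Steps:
$n{\left(m \right)} = i \sqrt{22}$ ($n{\left(m \right)} = \sqrt{-22} = i \sqrt{22}$)
$\left(z - 1884467\right) + n{\left(1215 \right)} = \left(210999 - 1884467\right) + i \sqrt{22} = -1673468 + i \sqrt{22}$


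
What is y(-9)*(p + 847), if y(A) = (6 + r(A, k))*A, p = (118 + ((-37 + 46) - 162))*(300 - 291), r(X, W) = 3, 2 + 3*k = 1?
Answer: -43092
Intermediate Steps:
k = -⅓ (k = -⅔ + (⅓)*1 = -⅔ + ⅓ = -⅓ ≈ -0.33333)
p = -315 (p = (118 + (9 - 162))*9 = (118 - 153)*9 = -35*9 = -315)
y(A) = 9*A (y(A) = (6 + 3)*A = 9*A)
y(-9)*(p + 847) = (9*(-9))*(-315 + 847) = -81*532 = -43092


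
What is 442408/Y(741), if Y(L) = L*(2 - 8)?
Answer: -221204/2223 ≈ -99.507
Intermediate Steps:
Y(L) = -6*L (Y(L) = L*(-6) = -6*L)
442408/Y(741) = 442408/((-6*741)) = 442408/(-4446) = 442408*(-1/4446) = -221204/2223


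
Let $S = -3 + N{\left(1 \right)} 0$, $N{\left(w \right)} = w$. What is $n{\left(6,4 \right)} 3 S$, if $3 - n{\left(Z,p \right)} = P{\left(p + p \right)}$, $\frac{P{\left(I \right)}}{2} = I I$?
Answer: $1125$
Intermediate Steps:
$P{\left(I \right)} = 2 I^{2}$ ($P{\left(I \right)} = 2 I I = 2 I^{2}$)
$S = -3$ ($S = -3 + 1 \cdot 0 = -3 + 0 = -3$)
$n{\left(Z,p \right)} = 3 - 8 p^{2}$ ($n{\left(Z,p \right)} = 3 - 2 \left(p + p\right)^{2} = 3 - 2 \left(2 p\right)^{2} = 3 - 2 \cdot 4 p^{2} = 3 - 8 p^{2}$)
$n{\left(6,4 \right)} 3 S = \left(3 - 8 \cdot 4^{2}\right) 3 \left(-3\right) = \left(3 - 128\right) 3 \left(-3\right) = \left(-125\right) 3 \left(-3\right) = \left(-375\right) \left(-3\right) = 1125$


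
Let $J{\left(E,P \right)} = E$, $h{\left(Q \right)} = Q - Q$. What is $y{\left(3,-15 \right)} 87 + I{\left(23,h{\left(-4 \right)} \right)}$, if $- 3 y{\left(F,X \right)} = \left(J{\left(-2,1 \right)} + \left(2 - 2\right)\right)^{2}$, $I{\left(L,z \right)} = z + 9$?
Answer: $-107$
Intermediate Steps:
$h{\left(Q \right)} = 0$
$I{\left(L,z \right)} = 9 + z$
$y{\left(F,X \right)} = - \frac{4}{3}$ ($y{\left(F,X \right)} = - \frac{\left(-2 + \left(2 - 2\right)\right)^{2}}{3} = - \frac{\left(-2 + 0\right)^{2}}{3} = - \frac{\left(-2\right)^{2}}{3} = \left(- \frac{1}{3}\right) 4 = - \frac{4}{3}$)
$y{\left(3,-15 \right)} 87 + I{\left(23,h{\left(-4 \right)} \right)} = \left(- \frac{4}{3}\right) 87 + \left(9 + 0\right) = -116 + 9 = -107$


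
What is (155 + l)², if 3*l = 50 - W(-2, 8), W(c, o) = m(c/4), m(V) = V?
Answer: 1062961/36 ≈ 29527.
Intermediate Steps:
W(c, o) = c/4
l = 101/6 (l = (50 - (-2)/4)/3 = (50 - 1*(-½))/3 = (50 + ½)/3 = (⅓)*(101/2) = 101/6 ≈ 16.833)
(155 + l)² = (155 + 101/6)² = (1031/6)² = 1062961/36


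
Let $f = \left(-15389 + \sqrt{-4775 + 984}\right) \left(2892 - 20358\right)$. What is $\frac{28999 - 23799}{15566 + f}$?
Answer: $\frac{349439792000}{18063627617716999} + \frac{22705800 i \sqrt{3791}}{18063627617716999} \approx 1.9345 \cdot 10^{-5} + 7.7394 \cdot 10^{-8} i$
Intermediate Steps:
$f = 268784274 - 17466 i \sqrt{3791}$ ($f = \left(-15389 + \sqrt{-3791}\right) \left(-17466\right) = \left(-15389 + i \sqrt{3791}\right) \left(-17466\right) = 268784274 - 17466 i \sqrt{3791} \approx 2.6878 \cdot 10^{8} - 1.0754 \cdot 10^{6} i$)
$\frac{28999 - 23799}{15566 + f} = \frac{28999 - 23799}{15566 + \left(268784274 - 17466 i \sqrt{3791}\right)} = \frac{5200}{268799840 - 17466 i \sqrt{3791}}$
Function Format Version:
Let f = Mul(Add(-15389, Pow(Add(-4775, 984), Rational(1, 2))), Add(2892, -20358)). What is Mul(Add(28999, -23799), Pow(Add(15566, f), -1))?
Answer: Add(Rational(349439792000, 18063627617716999), Mul(Rational(22705800, 18063627617716999), I, Pow(3791, Rational(1, 2)))) ≈ Add(1.9345e-5, Mul(7.7394e-8, I))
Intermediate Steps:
f = Add(268784274, Mul(-17466, I, Pow(3791, Rational(1, 2)))) (f = Mul(Add(-15389, Pow(-3791, Rational(1, 2))), -17466) = Mul(Add(-15389, Mul(I, Pow(3791, Rational(1, 2)))), -17466) = Add(268784274, Mul(-17466, I, Pow(3791, Rational(1, 2)))) ≈ Add(2.6878e+8, Mul(-1.0754e+6, I)))
Mul(Add(28999, -23799), Pow(Add(15566, f), -1)) = Mul(Add(28999, -23799), Pow(Add(15566, Add(268784274, Mul(-17466, I, Pow(3791, Rational(1, 2))))), -1)) = Mul(5200, Pow(Add(268799840, Mul(-17466, I, Pow(3791, Rational(1, 2)))), -1))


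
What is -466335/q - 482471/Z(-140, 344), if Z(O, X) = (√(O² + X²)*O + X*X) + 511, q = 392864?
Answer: -27852954278203583/4486924812258976 - 270183760*√8621/11421063809 ≈ -8.4041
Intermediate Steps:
Z(O, X) = 511 + X² + O*√(O² + X²) (Z(O, X) = (O*√(O² + X²) + X²) + 511 = (X² + O*√(O² + X²)) + 511 = 511 + X² + O*√(O² + X²))
-466335/q - 482471/Z(-140, 344) = -466335/392864 - 482471/(511 + 344² - 140*√((-140)² + 344²)) = -466335*1/392864 - 482471/(511 + 118336 - 140*√(19600 + 118336)) = -466335/392864 - 482471/(511 + 118336 - 560*√8621) = -466335/392864 - 482471/(118847 - 560*√8621)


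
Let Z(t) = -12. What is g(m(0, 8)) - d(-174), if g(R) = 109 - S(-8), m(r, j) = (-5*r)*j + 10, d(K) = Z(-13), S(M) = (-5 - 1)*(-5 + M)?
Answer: 43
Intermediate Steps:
S(M) = 30 - 6*M (S(M) = -6*(-5 + M) = 30 - 6*M)
d(K) = -12
m(r, j) = 10 - 5*j*r (m(r, j) = -5*j*r + 10 = 10 - 5*j*r)
g(R) = 31 (g(R) = 109 - (30 - 6*(-8)) = 109 - (30 + 48) = 109 - 1*78 = 109 - 78 = 31)
g(m(0, 8)) - d(-174) = 31 - 1*(-12) = 31 + 12 = 43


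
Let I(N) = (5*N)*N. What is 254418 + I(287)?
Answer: 666263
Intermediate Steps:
I(N) = 5*N²
254418 + I(287) = 254418 + 5*287² = 254418 + 5*82369 = 254418 + 411845 = 666263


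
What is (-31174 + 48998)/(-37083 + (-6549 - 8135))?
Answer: -17824/51767 ≈ -0.34431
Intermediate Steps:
(-31174 + 48998)/(-37083 + (-6549 - 8135)) = 17824/(-37083 - 14684) = 17824/(-51767) = 17824*(-1/51767) = -17824/51767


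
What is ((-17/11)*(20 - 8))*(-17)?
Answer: 3468/11 ≈ 315.27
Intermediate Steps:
((-17/11)*(20 - 8))*(-17) = (-17*1/11*12)*(-17) = -17/11*12*(-17) = -204/11*(-17) = 3468/11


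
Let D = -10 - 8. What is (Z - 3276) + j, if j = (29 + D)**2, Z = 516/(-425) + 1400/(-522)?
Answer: -350400551/110925 ≈ -3158.9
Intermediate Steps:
D = -18
Z = -432176/110925 (Z = 516*(-1/425) + 1400*(-1/522) = -516/425 - 700/261 = -432176/110925 ≈ -3.8961)
j = 121 (j = (29 - 18)**2 = 11**2 = 121)
(Z - 3276) + j = (-432176/110925 - 3276) + 121 = -363822476/110925 + 121 = -350400551/110925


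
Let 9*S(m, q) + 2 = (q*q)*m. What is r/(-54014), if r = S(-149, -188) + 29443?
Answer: 5001271/486126 ≈ 10.288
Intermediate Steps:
S(m, q) = -2/9 + m*q²/9 (S(m, q) = -2/9 + ((q*q)*m)/9 = -2/9 + (q²*m)/9 = -2/9 + (m*q²)/9 = -2/9 + m*q²/9)
r = -5001271/9 (r = (-2/9 + (⅑)*(-149)*(-188)²) + 29443 = (-2/9 + (⅑)*(-149)*35344) + 29443 = (-2/9 - 5266256/9) + 29443 = -5266258/9 + 29443 = -5001271/9 ≈ -5.5570e+5)
r/(-54014) = -5001271/9/(-54014) = -5001271/9*(-1/54014) = 5001271/486126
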